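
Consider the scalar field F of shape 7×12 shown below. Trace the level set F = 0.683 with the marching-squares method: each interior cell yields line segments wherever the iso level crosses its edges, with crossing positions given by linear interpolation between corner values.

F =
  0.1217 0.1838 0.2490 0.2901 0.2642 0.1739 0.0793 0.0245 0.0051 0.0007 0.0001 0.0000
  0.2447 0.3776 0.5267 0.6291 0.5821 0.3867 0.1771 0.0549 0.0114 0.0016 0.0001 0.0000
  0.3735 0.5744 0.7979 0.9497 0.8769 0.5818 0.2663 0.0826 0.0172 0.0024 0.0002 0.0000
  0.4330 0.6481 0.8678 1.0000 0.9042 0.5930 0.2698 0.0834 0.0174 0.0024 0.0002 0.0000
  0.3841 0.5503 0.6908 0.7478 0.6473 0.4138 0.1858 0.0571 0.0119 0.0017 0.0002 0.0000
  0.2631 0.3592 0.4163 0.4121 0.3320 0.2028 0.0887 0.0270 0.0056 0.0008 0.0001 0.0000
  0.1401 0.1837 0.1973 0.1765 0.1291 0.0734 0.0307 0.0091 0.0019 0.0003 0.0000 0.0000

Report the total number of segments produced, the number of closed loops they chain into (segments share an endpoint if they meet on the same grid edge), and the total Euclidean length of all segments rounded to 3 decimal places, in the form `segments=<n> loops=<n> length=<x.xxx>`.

cell (1,1): code 0100 → (1.576,2.000)–(2.000,1.486)
cell (1,2): code 1100 → (1.168,3.000)–(1.576,2.000)
cell (1,3): code 1100 → (1.342,4.000)–(1.168,3.000)
cell (1,4): code 1000 → (2.000,4.657)–(1.342,4.000)
cell (2,1): code 0110 → (2.000,1.486)–(3.000,1.159)
cell (2,4): code 1001 → (3.000,4.711)–(2.000,4.657)
cell (3,1): code 0110 → (3.000,1.159)–(4.000,1.944)
cell (3,3): code 1011 → (4.000,3.645)–(3.861,4.000)
cell (3,4): code 0001 → (3.861,4.000)–(3.000,4.711)
cell (4,1): code 0010 → (4.000,1.944)–(4.028,2.000)
cell (4,2): code 0011 → (4.028,2.000)–(4.193,3.000)
cell (4,3): code 0001 → (4.193,3.000)–(4.000,3.645)
total: 12 segments, chained into 1 closed loop(s), length Σ = 10.263132

segments=12 loops=1 length=10.263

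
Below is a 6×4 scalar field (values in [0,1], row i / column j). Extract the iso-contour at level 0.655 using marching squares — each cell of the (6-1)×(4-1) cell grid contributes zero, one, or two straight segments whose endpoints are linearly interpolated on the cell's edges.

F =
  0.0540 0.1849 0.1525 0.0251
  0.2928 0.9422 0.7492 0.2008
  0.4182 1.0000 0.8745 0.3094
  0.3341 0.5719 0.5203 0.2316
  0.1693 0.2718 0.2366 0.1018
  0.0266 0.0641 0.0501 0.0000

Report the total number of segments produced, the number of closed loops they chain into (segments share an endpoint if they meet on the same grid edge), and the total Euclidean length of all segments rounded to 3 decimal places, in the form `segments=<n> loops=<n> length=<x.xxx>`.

segments=8 loops=1 length=6.624

cell (0,0): code 0100 → (0.621,1.000)–(1.000,0.558)
cell (0,1): code 1100 → (0.842,2.000)–(0.621,1.000)
cell (0,2): code 1000 → (1.000,2.172)–(0.842,2.000)
cell (1,0): code 0110 → (1.000,0.558)–(2.000,0.407)
cell (1,2): code 1001 → (2.000,2.388)–(1.000,2.172)
cell (2,0): code 0010 → (2.000,0.407)–(2.806,1.000)
cell (2,1): code 0011 → (2.806,1.000)–(2.620,2.000)
cell (2,2): code 0001 → (2.620,2.000)–(2.000,2.388)
total: 8 segments, chained into 1 closed loop(s), length Σ = 6.623701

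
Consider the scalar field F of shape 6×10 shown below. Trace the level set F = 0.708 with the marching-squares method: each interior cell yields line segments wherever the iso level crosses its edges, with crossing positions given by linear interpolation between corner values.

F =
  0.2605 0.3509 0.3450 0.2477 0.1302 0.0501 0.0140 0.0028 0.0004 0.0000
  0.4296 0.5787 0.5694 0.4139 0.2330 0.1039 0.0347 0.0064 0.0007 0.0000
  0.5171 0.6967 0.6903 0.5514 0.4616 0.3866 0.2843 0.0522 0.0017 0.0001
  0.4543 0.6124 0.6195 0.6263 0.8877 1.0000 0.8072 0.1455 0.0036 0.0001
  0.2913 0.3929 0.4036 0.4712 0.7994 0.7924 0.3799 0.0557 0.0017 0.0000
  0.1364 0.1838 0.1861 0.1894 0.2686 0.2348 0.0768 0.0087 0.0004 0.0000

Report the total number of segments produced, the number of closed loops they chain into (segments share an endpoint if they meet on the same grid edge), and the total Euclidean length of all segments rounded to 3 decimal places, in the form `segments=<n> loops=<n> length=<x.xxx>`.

cell (2,3): code 0100 → (2.578,4.000)–(3.000,3.313)
cell (2,4): code 1100 → (2.524,5.000)–(2.578,4.000)
cell (2,5): code 1100 → (2.810,6.000)–(2.524,5.000)
cell (2,6): code 1000 → (3.000,6.150)–(2.810,6.000)
cell (3,3): code 0110 → (3.000,3.313)–(4.000,3.722)
cell (3,5): code 1011 → (4.000,5.205)–(3.232,6.000)
cell (3,6): code 0001 → (3.232,6.000)–(3.000,6.150)
cell (4,3): code 0010 → (4.000,3.722)–(4.172,4.000)
cell (4,4): code 0011 → (4.172,4.000)–(4.151,5.000)
cell (4,5): code 0001 → (4.151,5.000)–(4.000,5.205)
total: 10 segments, chained into 1 closed loop(s), length Σ = 7.134401

segments=10 loops=1 length=7.134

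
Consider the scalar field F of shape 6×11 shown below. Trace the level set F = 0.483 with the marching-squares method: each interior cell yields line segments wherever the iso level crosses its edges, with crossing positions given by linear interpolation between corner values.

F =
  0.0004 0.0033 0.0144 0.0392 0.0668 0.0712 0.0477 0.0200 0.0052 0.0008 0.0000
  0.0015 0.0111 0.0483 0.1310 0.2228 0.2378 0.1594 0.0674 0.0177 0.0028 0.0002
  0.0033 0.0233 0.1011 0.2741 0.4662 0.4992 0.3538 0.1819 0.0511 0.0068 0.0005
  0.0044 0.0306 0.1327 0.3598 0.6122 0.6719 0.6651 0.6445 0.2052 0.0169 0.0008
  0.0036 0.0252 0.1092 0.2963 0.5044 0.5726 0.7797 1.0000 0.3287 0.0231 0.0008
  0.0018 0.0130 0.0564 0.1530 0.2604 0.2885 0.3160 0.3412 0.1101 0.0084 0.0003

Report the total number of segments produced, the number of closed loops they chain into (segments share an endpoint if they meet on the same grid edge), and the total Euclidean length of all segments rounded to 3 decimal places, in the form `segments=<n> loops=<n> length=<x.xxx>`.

segments=14 loops=1 length=11.162

cell (1,4): code 0100 → (1.938,5.000)–(2.000,4.509)
cell (1,5): code 1000 → (2.000,5.111)–(1.938,5.000)
cell (2,3): code 0100 → (2.115,4.000)–(3.000,3.488)
cell (2,4): code 1110 → (2.000,4.509)–(2.115,4.000)
cell (2,5): code 1101 → (2.415,6.000)–(2.000,5.111)
cell (2,6): code 1100 → (2.651,7.000)–(2.415,6.000)
cell (2,7): code 1000 → (3.000,7.368)–(2.651,7.000)
cell (3,3): code 0110 → (3.000,3.488)–(4.000,3.897)
cell (3,7): code 1001 → (4.000,7.770)–(3.000,7.368)
cell (4,3): code 0010 → (4.000,3.897)–(4.088,4.000)
cell (4,4): code 0011 → (4.088,4.000)–(4.315,5.000)
cell (4,5): code 0011 → (4.315,5.000)–(4.640,6.000)
cell (4,6): code 0011 → (4.640,6.000)–(4.785,7.000)
cell (4,7): code 0001 → (4.785,7.000)–(4.000,7.770)
total: 14 segments, chained into 1 closed loop(s), length Σ = 11.162147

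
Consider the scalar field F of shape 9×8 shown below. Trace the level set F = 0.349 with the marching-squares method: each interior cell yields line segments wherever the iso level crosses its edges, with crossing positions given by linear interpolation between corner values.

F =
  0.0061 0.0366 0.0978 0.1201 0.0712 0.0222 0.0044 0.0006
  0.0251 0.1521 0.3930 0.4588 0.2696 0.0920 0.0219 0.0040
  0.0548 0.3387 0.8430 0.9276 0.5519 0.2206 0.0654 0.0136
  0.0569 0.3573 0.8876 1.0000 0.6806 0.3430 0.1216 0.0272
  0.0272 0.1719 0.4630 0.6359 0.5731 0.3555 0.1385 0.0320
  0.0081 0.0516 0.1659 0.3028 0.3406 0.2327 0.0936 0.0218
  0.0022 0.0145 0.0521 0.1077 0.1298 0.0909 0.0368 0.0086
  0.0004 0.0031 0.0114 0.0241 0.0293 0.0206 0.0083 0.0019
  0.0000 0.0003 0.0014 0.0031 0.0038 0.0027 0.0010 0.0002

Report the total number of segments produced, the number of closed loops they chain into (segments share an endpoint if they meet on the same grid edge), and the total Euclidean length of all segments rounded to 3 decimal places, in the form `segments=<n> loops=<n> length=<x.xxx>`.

cell (0,1): code 0100 → (0.851,2.000)–(1.000,1.817)
cell (0,2): code 1100 → (0.676,3.000)–(0.851,2.000)
cell (0,3): code 1000 → (1.000,3.580)–(0.676,3.000)
cell (1,1): code 0110 → (1.000,1.817)–(2.000,1.020)
cell (1,3): code 1101 → (1.281,4.000)–(1.000,3.580)
cell (1,4): code 1000 → (2.000,4.612)–(1.281,4.000)
cell (2,0): code 0100 → (2.554,1.000)–(3.000,0.972)
cell (2,1): code 1110 → (2.000,1.020)–(2.554,1.000)
cell (2,4): code 1001 → (3.000,4.982)–(2.000,4.612)
cell (3,0): code 0010 → (3.000,0.972)–(3.045,1.000)
cell (3,1): code 0111 → (3.045,1.000)–(4.000,1.608)
cell (3,4): code 1101 → (3.480,5.000)–(3.000,4.982)
cell (3,5): code 1000 → (4.000,5.030)–(3.480,5.000)
cell (4,1): code 0010 → (4.000,1.608)–(4.384,2.000)
cell (4,2): code 0011 → (4.384,2.000)–(4.861,3.000)
cell (4,3): code 0011 → (4.861,3.000)–(4.964,4.000)
cell (4,4): code 0011 → (4.964,4.000)–(4.053,5.000)
cell (4,5): code 0001 → (4.053,5.000)–(4.000,5.030)
total: 18 segments, chained into 1 closed loop(s), length Σ = 12.972859

segments=18 loops=1 length=12.973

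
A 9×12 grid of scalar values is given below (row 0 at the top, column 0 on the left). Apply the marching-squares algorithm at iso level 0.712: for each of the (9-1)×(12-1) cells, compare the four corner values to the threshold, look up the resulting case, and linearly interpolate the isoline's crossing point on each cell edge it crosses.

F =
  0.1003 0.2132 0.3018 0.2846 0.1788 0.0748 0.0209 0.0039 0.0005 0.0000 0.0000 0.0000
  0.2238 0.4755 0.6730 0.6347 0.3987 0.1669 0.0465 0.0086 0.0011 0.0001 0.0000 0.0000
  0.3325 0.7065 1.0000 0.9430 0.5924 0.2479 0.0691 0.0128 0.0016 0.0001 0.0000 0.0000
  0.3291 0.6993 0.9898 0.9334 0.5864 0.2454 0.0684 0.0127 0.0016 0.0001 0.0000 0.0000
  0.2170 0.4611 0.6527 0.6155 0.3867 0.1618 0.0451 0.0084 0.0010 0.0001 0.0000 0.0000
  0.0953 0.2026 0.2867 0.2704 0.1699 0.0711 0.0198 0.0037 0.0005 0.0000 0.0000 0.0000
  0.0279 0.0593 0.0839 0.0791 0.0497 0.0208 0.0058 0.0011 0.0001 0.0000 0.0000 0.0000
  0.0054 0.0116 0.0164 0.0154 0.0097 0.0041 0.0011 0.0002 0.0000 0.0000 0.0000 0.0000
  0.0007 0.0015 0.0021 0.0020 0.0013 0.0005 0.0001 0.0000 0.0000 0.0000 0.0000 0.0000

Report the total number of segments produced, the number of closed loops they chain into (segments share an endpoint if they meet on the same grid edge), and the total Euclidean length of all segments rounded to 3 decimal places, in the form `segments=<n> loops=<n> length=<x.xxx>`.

segments=8 loops=1 length=8.540

cell (1,1): code 0100 → (1.119,2.000)–(2.000,1.019)
cell (1,2): code 1100 → (1.251,3.000)–(1.119,2.000)
cell (1,3): code 1000 → (2.000,3.659)–(1.251,3.000)
cell (2,1): code 0110 → (2.000,1.019)–(3.000,1.044)
cell (2,3): code 1001 → (3.000,3.638)–(2.000,3.659)
cell (3,1): code 0010 → (3.000,1.044)–(3.824,2.000)
cell (3,2): code 0011 → (3.824,2.000)–(3.696,3.000)
cell (3,3): code 0001 → (3.696,3.000)–(3.000,3.638)
total: 8 segments, chained into 1 closed loop(s), length Σ = 8.540453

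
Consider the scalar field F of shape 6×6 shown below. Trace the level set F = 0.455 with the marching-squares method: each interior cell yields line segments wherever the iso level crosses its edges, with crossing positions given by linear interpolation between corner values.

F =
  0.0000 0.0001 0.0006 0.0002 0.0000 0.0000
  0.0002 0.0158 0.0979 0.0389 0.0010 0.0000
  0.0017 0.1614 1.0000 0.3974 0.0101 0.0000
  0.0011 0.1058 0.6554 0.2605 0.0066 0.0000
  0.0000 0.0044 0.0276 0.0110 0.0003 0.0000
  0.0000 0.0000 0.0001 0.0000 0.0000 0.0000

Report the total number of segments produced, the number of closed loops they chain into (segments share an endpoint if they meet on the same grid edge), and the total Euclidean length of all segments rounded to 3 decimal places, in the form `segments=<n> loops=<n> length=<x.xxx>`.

segments=6 loops=1 length=5.175

cell (1,1): code 0100 → (1.396,2.000)–(2.000,1.350)
cell (1,2): code 1000 → (2.000,2.904)–(1.396,2.000)
cell (2,1): code 0110 → (2.000,1.350)–(3.000,1.635)
cell (2,2): code 1001 → (3.000,2.507)–(2.000,2.904)
cell (3,1): code 0010 → (3.000,1.635)–(3.319,2.000)
cell (3,2): code 0001 → (3.319,2.000)–(3.000,2.507)
total: 6 segments, chained into 1 closed loop(s), length Σ = 5.174891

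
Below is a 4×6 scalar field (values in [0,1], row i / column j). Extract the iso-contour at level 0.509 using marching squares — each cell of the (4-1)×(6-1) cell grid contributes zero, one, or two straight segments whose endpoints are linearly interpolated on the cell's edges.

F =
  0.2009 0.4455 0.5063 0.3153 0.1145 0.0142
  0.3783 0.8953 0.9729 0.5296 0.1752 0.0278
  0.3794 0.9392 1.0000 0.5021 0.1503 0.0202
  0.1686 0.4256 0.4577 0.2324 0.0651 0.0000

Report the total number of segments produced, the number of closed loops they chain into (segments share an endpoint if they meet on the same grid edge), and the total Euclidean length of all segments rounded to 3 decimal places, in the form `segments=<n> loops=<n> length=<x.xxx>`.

cell (0,0): code 0100 → (0.141,1.000)–(1.000,0.253)
cell (0,1): code 1100 → (0.006,2.000)–(0.141,1.000)
cell (0,2): code 1100 → (0.904,3.000)–(0.006,2.000)
cell (0,3): code 1000 → (1.000,3.058)–(0.904,3.000)
cell (1,0): code 0110 → (1.000,0.253)–(2.000,0.232)
cell (1,2): code 1011 → (2.000,2.986)–(1.749,3.000)
cell (1,3): code 0001 → (1.749,3.000)–(1.000,3.058)
cell (2,0): code 0010 → (2.000,0.232)–(2.838,1.000)
cell (2,1): code 0011 → (2.838,1.000)–(2.905,2.000)
cell (2,2): code 0001 → (2.905,2.000)–(2.000,2.986)
total: 10 segments, chained into 1 closed loop(s), length Σ = 9.084547

segments=10 loops=1 length=9.085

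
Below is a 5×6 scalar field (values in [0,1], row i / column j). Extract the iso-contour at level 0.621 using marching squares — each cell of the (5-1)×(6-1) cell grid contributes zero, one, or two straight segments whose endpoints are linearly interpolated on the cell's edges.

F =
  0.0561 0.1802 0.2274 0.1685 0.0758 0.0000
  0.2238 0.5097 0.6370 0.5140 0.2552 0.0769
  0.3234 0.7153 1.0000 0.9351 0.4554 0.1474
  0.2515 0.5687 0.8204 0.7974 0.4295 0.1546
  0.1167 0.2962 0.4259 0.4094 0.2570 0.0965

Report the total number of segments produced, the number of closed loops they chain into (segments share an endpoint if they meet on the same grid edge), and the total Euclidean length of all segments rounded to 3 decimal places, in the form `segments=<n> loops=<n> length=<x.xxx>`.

segments=12 loops=1 length=8.429

cell (0,1): code 0100 → (0.961,2.000)–(1.000,1.874)
cell (0,2): code 1000 → (1.000,2.130)–(0.961,2.000)
cell (1,0): code 0100 → (1.541,1.000)–(2.000,0.759)
cell (1,1): code 1110 → (1.000,1.874)–(1.541,1.000)
cell (1,2): code 1101 → (1.254,3.000)–(1.000,2.130)
cell (1,3): code 1000 → (2.000,3.655)–(1.254,3.000)
cell (2,0): code 0010 → (2.000,0.759)–(2.643,1.000)
cell (2,1): code 0111 → (2.643,1.000)–(3.000,1.208)
cell (2,3): code 1001 → (3.000,3.479)–(2.000,3.655)
cell (3,1): code 0010 → (3.000,1.208)–(3.505,2.000)
cell (3,2): code 0011 → (3.505,2.000)–(3.455,3.000)
cell (3,3): code 0001 → (3.455,3.000)–(3.000,3.479)
total: 12 segments, chained into 1 closed loop(s), length Σ = 8.429166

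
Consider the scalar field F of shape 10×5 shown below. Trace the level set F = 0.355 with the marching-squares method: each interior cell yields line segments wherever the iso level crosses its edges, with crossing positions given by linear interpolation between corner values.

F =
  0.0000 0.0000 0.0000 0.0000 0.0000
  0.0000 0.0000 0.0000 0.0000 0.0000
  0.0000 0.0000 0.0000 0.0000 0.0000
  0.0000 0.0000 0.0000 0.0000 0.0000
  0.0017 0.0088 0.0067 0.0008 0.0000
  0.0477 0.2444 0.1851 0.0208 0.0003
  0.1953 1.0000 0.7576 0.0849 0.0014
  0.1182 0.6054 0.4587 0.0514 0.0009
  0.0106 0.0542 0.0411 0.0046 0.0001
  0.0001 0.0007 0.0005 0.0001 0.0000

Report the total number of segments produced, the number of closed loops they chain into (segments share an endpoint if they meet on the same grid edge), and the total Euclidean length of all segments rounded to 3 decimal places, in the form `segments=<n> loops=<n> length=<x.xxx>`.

segments=8 loops=1 length=7.266

cell (5,0): code 0100 → (5.146,1.000)–(6.000,0.198)
cell (5,1): code 1100 → (5.297,2.000)–(5.146,1.000)
cell (5,2): code 1000 → (6.000,2.598)–(5.297,2.000)
cell (6,0): code 0110 → (6.000,0.198)–(7.000,0.486)
cell (6,2): code 1001 → (7.000,2.255)–(6.000,2.598)
cell (7,0): code 0010 → (7.000,0.486)–(7.454,1.000)
cell (7,1): code 0011 → (7.454,1.000)–(7.248,2.000)
cell (7,2): code 0001 → (7.248,2.000)–(7.000,2.255)
total: 8 segments, chained into 1 closed loop(s), length Σ = 7.266226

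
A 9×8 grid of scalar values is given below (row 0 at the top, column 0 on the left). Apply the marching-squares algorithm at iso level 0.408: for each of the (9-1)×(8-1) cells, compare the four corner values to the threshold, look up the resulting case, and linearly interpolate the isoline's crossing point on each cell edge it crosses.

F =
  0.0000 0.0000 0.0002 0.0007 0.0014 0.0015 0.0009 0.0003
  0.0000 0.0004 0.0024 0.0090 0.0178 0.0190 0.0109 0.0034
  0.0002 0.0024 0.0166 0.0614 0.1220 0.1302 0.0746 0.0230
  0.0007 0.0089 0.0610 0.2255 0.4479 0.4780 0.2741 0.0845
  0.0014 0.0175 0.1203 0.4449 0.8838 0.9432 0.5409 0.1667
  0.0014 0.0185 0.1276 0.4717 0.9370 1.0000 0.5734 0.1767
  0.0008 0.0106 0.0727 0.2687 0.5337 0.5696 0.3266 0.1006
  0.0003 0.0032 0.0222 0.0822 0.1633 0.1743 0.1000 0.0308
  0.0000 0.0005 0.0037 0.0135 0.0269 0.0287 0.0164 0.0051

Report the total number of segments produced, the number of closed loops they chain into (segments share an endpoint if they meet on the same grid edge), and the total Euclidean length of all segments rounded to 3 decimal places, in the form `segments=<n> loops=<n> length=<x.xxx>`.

cell (2,3): code 0100 → (2.878,4.000)–(3.000,3.821)
cell (2,4): code 1100 → (2.799,5.000)–(2.878,4.000)
cell (2,5): code 1000 → (3.000,5.343)–(2.799,5.000)
cell (3,2): code 0100 → (3.832,3.000)–(4.000,2.886)
cell (3,3): code 1110 → (3.000,3.821)–(3.832,3.000)
cell (3,5): code 1101 → (3.502,6.000)–(3.000,5.343)
cell (3,6): code 1000 → (4.000,6.355)–(3.502,6.000)
cell (4,2): code 0110 → (4.000,2.886)–(5.000,2.815)
cell (4,6): code 1001 → (5.000,6.417)–(4.000,6.355)
cell (5,2): code 0010 → (5.000,2.815)–(5.314,3.000)
cell (5,3): code 0111 → (5.314,3.000)–(6.000,3.526)
cell (5,5): code 1011 → (6.000,5.665)–(5.670,6.000)
cell (5,6): code 0001 → (5.670,6.000)–(5.000,6.417)
cell (6,3): code 0010 → (6.000,3.526)–(6.339,4.000)
cell (6,4): code 0011 → (6.339,4.000)–(6.409,5.000)
cell (6,5): code 0001 → (6.409,5.000)–(6.000,5.665)
total: 16 segments, chained into 1 closed loop(s), length Σ = 11.286847

segments=16 loops=1 length=11.287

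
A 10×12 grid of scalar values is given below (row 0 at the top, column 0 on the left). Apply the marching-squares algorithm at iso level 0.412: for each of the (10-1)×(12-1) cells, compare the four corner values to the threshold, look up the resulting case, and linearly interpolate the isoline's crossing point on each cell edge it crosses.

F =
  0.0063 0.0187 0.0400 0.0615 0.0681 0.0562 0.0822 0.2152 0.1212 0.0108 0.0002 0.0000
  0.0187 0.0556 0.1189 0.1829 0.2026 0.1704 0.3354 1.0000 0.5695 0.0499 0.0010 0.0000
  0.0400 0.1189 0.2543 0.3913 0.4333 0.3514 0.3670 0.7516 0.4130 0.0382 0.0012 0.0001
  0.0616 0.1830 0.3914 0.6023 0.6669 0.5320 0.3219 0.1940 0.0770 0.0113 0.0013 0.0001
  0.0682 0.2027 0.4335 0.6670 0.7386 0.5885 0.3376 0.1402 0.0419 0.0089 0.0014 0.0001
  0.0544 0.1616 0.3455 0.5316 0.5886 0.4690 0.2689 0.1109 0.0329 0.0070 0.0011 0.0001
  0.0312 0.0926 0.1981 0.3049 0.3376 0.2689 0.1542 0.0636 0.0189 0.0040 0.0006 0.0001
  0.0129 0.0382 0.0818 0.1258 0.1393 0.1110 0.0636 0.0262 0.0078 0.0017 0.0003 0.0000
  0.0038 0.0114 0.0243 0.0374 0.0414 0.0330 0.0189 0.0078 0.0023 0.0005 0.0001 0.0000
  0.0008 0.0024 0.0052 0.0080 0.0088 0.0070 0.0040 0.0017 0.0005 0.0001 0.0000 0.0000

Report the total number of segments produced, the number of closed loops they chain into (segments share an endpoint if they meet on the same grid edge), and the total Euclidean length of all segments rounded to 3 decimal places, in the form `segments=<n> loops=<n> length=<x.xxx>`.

segments=24 loops=2 length=18.790

cell (0,6): code 0100 → (0.251,7.000)–(1.000,6.115)
cell (0,7): code 1100 → (0.649,8.000)–(0.251,7.000)
cell (0,8): code 1000 → (1.000,8.303)–(0.649,8.000)
cell (1,3): code 0100 → (1.908,4.000)–(2.000,3.493)
cell (1,4): code 1000 → (2.000,4.260)–(1.908,4.000)
cell (1,6): code 0110 → (1.000,6.115)–(2.000,6.117)
cell (1,8): code 1001 → (2.000,8.003)–(1.000,8.303)
cell (2,2): code 0100 → (2.098,3.000)–(3.000,2.098)
cell (2,3): code 1110 → (2.000,3.493)–(2.098,3.000)
cell (2,4): code 1101 → (2.336,5.000)–(2.000,4.260)
cell (2,5): code 1000 → (3.000,5.571)–(2.336,5.000)
cell (2,6): code 0010 → (2.000,6.117)–(2.609,7.000)
cell (2,7): code 0011 → (2.609,7.000)–(2.003,8.000)
cell (2,8): code 0001 → (2.003,8.000)–(2.000,8.003)
cell (3,1): code 0100 → (3.489,2.000)–(4.000,1.907)
cell (3,2): code 1110 → (3.000,2.098)–(3.489,2.000)
cell (3,5): code 1001 → (4.000,5.703)–(3.000,5.571)
cell (4,1): code 0010 → (4.000,1.907)–(4.244,2.000)
cell (4,2): code 0111 → (4.244,2.000)–(5.000,2.357)
cell (4,5): code 1001 → (5.000,5.285)–(4.000,5.703)
cell (5,2): code 0010 → (5.000,2.357)–(5.528,3.000)
cell (5,3): code 0011 → (5.528,3.000)–(5.704,4.000)
cell (5,4): code 0011 → (5.704,4.000)–(5.285,5.000)
cell (5,5): code 0001 → (5.285,5.000)–(5.000,5.285)
total: 24 segments, chained into 2 closed loop(s), length Σ = 18.790272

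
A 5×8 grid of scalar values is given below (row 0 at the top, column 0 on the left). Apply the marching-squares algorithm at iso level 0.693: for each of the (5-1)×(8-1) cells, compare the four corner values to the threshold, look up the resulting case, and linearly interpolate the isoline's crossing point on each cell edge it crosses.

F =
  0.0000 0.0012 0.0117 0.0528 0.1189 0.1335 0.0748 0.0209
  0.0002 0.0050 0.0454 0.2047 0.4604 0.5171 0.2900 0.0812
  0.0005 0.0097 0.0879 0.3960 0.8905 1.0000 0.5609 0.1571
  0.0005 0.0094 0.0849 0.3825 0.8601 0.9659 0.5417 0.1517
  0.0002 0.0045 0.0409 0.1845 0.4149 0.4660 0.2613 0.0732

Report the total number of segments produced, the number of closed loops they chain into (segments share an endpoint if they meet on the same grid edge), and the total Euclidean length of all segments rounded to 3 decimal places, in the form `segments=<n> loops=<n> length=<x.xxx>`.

segments=8 loops=1 length=6.943

cell (1,3): code 0100 → (1.541,4.000)–(2.000,3.601)
cell (1,4): code 1100 → (1.364,5.000)–(1.541,4.000)
cell (1,5): code 1000 → (2.000,5.699)–(1.364,5.000)
cell (2,3): code 0110 → (2.000,3.601)–(3.000,3.650)
cell (2,5): code 1001 → (3.000,5.643)–(2.000,5.699)
cell (3,3): code 0010 → (3.000,3.650)–(3.375,4.000)
cell (3,4): code 0011 → (3.375,4.000)–(3.546,5.000)
cell (3,5): code 0001 → (3.546,5.000)–(3.000,5.643)
total: 8 segments, chained into 1 closed loop(s), length Σ = 6.943109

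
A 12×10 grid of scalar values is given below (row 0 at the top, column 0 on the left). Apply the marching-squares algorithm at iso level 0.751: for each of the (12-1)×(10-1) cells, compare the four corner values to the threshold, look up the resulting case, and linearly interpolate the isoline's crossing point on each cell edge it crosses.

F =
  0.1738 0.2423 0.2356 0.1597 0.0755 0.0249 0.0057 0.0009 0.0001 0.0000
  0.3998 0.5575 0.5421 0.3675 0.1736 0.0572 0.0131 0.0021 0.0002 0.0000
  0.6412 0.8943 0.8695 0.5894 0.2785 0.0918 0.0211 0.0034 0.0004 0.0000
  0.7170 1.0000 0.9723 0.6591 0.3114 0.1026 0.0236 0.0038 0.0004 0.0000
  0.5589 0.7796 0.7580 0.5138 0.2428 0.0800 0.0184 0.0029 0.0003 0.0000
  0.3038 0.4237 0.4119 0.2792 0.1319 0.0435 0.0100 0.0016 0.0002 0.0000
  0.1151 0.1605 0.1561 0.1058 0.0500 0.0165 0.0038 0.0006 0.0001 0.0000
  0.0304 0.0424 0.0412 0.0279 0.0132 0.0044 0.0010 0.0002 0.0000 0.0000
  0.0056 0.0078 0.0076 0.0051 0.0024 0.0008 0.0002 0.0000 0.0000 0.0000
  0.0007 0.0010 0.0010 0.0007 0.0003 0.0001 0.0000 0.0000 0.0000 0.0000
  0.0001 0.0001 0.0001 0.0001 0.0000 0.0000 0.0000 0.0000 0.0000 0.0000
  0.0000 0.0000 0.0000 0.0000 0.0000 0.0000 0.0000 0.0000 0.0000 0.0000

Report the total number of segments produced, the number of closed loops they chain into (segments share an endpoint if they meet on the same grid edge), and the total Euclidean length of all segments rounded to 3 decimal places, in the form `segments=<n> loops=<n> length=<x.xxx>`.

cell (1,0): code 0100 → (1.575,1.000)–(2.000,0.434)
cell (1,1): code 1100 → (1.638,2.000)–(1.575,1.000)
cell (1,2): code 1000 → (2.000,2.423)–(1.638,2.000)
cell (2,0): code 0110 → (2.000,0.434)–(3.000,0.120)
cell (2,2): code 1001 → (3.000,2.707)–(2.000,2.423)
cell (3,0): code 0110 → (3.000,0.120)–(4.000,0.870)
cell (3,2): code 1001 → (4.000,2.029)–(3.000,2.707)
cell (4,0): code 0010 → (4.000,0.870)–(4.080,1.000)
cell (4,1): code 0011 → (4.080,1.000)–(4.020,2.000)
cell (4,2): code 0001 → (4.020,2.000)–(4.000,2.029)
total: 10 segments, chained into 1 closed loop(s), length Σ = 8.002122

segments=10 loops=1 length=8.002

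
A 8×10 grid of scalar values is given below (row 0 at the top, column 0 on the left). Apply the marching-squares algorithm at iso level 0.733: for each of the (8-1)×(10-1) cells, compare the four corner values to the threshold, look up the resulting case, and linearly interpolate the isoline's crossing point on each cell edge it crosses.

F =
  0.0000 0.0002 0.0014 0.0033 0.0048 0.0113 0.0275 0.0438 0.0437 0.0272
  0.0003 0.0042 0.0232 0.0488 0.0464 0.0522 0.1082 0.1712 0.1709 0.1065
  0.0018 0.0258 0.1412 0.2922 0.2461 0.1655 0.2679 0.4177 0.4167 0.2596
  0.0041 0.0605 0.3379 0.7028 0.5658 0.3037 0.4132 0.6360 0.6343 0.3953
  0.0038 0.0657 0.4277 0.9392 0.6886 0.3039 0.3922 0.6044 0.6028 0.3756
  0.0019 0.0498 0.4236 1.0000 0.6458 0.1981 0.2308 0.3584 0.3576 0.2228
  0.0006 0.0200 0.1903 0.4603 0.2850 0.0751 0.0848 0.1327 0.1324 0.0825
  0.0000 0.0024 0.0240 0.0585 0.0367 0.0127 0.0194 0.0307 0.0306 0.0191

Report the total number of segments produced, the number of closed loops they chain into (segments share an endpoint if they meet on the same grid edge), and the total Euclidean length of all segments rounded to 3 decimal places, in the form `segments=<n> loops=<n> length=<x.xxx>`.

segments=6 loops=1 length=5.744

cell (3,2): code 0100 → (3.128,3.000)–(4.000,2.597)
cell (3,3): code 1000 → (4.000,3.823)–(3.128,3.000)
cell (4,2): code 0110 → (4.000,2.597)–(5.000,2.537)
cell (4,3): code 1001 → (5.000,3.754)–(4.000,3.823)
cell (5,2): code 0010 → (5.000,2.537)–(5.495,3.000)
cell (5,3): code 0001 → (5.495,3.000)–(5.000,3.754)
total: 6 segments, chained into 1 closed loop(s), length Σ = 5.743578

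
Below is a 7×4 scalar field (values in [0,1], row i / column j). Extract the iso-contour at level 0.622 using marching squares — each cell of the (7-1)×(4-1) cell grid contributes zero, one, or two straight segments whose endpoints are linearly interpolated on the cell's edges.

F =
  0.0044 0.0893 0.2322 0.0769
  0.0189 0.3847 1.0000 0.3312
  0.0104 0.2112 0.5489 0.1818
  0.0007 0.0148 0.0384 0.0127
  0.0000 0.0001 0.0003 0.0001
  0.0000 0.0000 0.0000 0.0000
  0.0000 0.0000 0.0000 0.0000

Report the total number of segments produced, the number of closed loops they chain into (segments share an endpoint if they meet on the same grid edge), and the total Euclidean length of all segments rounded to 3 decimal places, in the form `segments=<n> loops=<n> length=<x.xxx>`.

cell (0,1): code 0100 → (0.508,2.000)–(1.000,1.386)
cell (0,2): code 1000 → (1.000,2.565)–(0.508,2.000)
cell (1,1): code 0010 → (1.000,1.386)–(1.838,2.000)
cell (1,2): code 0001 → (1.838,2.000)–(1.000,2.565)
total: 4 segments, chained into 1 closed loop(s), length Σ = 3.586574

segments=4 loops=1 length=3.587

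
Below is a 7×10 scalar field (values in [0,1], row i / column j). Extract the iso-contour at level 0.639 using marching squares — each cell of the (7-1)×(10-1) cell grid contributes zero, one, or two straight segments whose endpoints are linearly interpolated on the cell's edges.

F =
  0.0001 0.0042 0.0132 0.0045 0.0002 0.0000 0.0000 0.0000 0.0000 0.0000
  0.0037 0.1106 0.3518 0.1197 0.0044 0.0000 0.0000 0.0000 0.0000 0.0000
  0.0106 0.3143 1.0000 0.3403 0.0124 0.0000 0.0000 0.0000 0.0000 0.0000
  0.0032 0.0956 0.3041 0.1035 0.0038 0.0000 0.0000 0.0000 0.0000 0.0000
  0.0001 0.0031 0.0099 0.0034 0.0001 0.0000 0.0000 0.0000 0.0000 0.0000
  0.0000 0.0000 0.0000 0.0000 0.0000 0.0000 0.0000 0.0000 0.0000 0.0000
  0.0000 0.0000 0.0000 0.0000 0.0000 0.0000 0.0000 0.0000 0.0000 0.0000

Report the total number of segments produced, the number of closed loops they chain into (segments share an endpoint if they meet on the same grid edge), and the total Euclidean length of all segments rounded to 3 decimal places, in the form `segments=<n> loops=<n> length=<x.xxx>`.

cell (1,1): code 0100 → (1.443,2.000)–(2.000,1.474)
cell (1,2): code 1000 → (2.000,2.547)–(1.443,2.000)
cell (2,1): code 0010 → (2.000,1.474)–(2.519,2.000)
cell (2,2): code 0001 → (2.519,2.000)–(2.000,2.547)
total: 4 segments, chained into 1 closed loop(s), length Σ = 3.040286

segments=4 loops=1 length=3.040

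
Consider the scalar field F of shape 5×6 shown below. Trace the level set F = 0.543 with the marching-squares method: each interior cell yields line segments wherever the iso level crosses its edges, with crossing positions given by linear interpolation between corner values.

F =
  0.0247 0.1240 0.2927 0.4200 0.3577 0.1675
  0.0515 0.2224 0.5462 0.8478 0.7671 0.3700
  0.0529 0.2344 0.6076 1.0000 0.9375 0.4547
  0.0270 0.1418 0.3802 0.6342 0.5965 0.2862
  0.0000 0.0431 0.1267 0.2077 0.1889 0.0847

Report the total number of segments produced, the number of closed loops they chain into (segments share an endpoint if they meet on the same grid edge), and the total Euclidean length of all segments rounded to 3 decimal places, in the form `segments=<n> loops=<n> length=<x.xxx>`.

segments=12 loops=1 length=9.202

cell (0,1): code 0100 → (0.987,2.000)–(1.000,1.990)
cell (0,2): code 1100 → (0.288,3.000)–(0.987,2.000)
cell (0,3): code 1100 → (0.453,4.000)–(0.288,3.000)
cell (0,4): code 1000 → (1.000,4.564)–(0.453,4.000)
cell (1,1): code 0110 → (1.000,1.990)–(2.000,1.827)
cell (1,4): code 1001 → (2.000,4.817)–(1.000,4.564)
cell (2,1): code 0010 → (2.000,1.827)–(2.284,2.000)
cell (2,2): code 0111 → (2.284,2.000)–(3.000,2.641)
cell (2,4): code 1001 → (3.000,4.172)–(2.000,4.817)
cell (3,2): code 0010 → (3.000,2.641)–(3.214,3.000)
cell (3,3): code 0011 → (3.214,3.000)–(3.131,4.000)
cell (3,4): code 0001 → (3.131,4.000)–(3.000,4.172)
total: 12 segments, chained into 1 closed loop(s), length Σ = 9.202405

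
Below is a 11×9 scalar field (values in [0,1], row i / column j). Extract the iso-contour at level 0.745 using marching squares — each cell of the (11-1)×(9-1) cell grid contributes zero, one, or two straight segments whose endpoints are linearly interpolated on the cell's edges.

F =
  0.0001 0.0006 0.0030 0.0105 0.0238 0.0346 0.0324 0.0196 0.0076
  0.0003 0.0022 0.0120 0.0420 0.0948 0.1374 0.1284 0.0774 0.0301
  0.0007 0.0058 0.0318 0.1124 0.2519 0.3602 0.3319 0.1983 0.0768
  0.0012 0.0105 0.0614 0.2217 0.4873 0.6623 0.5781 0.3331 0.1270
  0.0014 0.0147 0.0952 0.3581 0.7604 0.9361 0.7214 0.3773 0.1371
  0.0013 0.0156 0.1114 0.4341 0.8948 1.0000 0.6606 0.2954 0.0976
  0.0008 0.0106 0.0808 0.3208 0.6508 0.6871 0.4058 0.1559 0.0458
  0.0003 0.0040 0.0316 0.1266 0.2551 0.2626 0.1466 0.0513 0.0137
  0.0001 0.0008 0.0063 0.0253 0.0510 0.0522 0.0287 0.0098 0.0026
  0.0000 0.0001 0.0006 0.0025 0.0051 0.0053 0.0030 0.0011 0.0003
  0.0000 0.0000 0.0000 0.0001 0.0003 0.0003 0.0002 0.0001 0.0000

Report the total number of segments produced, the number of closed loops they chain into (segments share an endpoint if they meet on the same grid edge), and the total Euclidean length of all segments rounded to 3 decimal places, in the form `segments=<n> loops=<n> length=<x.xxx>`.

cell (3,3): code 0100 → (3.944,4.000)–(4.000,3.962)
cell (3,4): code 1100 → (3.302,5.000)–(3.944,4.000)
cell (3,5): code 1000 → (4.000,5.890)–(3.302,5.000)
cell (4,3): code 0110 → (4.000,3.962)–(5.000,3.675)
cell (4,5): code 1001 → (5.000,5.751)–(4.000,5.890)
cell (5,3): code 0010 → (5.000,3.675)–(5.614,4.000)
cell (5,4): code 0011 → (5.614,4.000)–(5.815,5.000)
cell (5,5): code 0001 → (5.815,5.000)–(5.000,5.751)
total: 8 segments, chained into 1 closed loop(s), length Σ = 7.260452

segments=8 loops=1 length=7.260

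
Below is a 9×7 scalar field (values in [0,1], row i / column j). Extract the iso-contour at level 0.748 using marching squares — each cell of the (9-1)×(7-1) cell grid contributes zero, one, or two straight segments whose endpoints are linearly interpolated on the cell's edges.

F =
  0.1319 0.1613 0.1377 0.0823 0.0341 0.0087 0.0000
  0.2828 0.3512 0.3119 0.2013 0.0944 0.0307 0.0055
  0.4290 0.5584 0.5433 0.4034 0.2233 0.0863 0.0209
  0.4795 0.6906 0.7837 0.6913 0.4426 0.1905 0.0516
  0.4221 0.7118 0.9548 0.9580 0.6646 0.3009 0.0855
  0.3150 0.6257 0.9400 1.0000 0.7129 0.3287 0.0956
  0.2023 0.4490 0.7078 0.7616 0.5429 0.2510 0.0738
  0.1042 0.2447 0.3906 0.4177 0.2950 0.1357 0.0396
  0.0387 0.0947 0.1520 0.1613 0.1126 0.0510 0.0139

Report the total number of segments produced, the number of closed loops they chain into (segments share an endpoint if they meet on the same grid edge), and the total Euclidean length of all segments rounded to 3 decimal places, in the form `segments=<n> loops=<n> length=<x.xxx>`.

cell (2,1): code 0100 → (2.851,2.000)–(3.000,1.617)
cell (2,2): code 1000 → (3.000,2.386)–(2.851,2.000)
cell (3,1): code 0110 → (3.000,1.617)–(4.000,1.149)
cell (3,2): code 1101 → (3.213,3.000)–(3.000,2.386)
cell (3,3): code 1000 → (4.000,3.716)–(3.213,3.000)
cell (4,1): code 0110 → (4.000,1.149)–(5.000,1.389)
cell (4,3): code 1001 → (5.000,3.878)–(4.000,3.716)
cell (5,1): code 0010 → (5.000,1.389)–(5.827,2.000)
cell (5,2): code 0111 → (5.827,2.000)–(6.000,2.747)
cell (5,3): code 1001 → (6.000,3.062)–(5.000,3.878)
cell (6,2): code 0010 → (6.000,2.747)–(6.040,3.000)
cell (6,3): code 0001 → (6.040,3.000)–(6.000,3.062)
total: 12 segments, chained into 1 closed loop(s), length Σ = 9.099043

segments=12 loops=1 length=9.099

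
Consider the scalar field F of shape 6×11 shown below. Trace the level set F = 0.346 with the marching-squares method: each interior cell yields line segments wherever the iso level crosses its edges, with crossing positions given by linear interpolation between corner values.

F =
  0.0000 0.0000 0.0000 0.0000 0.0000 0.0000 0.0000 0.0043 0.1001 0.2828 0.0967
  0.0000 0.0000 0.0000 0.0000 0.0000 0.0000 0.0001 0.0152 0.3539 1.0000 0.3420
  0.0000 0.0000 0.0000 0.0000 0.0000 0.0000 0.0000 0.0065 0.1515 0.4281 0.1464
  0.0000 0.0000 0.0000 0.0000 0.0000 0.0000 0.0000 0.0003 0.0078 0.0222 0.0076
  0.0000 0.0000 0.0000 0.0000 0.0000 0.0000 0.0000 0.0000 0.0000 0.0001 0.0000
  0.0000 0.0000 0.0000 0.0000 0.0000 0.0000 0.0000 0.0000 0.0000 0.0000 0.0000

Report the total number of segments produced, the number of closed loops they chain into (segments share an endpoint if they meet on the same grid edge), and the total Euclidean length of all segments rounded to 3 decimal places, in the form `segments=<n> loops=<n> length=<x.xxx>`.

segments=8 loops=1 length=5.893

cell (0,7): code 0100 → (0.969,8.000)–(1.000,7.977)
cell (0,8): code 1100 → (0.088,9.000)–(0.969,8.000)
cell (0,9): code 1000 → (1.000,9.994)–(0.088,9.000)
cell (1,7): code 0010 → (1.000,7.977)–(1.039,8.000)
cell (1,8): code 0111 → (1.039,8.000)–(2.000,8.703)
cell (1,9): code 1001 → (2.000,9.291)–(1.000,9.994)
cell (2,8): code 0010 → (2.000,8.703)–(2.202,9.000)
cell (2,9): code 0001 → (2.202,9.000)–(2.000,9.291)
total: 8 segments, chained into 1 closed loop(s), length Σ = 5.892565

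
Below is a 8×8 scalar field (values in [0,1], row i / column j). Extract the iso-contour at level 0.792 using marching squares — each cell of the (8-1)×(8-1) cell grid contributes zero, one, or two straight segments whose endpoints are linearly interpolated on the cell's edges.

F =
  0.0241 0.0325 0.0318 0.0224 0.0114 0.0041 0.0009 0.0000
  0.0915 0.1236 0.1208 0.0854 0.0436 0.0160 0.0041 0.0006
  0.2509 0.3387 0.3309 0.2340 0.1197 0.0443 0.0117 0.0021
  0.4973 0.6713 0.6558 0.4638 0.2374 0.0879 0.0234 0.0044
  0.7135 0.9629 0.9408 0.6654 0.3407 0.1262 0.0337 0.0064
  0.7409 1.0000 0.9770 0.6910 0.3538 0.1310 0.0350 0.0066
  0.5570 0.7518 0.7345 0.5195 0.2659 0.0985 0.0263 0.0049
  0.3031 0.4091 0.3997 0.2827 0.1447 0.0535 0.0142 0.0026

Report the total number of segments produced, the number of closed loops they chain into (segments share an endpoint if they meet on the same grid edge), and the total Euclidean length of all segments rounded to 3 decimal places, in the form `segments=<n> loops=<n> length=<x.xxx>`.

cell (3,0): code 0100 → (3.414,1.000)–(4.000,0.315)
cell (3,1): code 1100 → (3.478,2.000)–(3.414,1.000)
cell (3,2): code 1000 → (4.000,2.540)–(3.478,2.000)
cell (4,0): code 0110 → (4.000,0.315)–(5.000,0.197)
cell (4,2): code 1001 → (5.000,2.647)–(4.000,2.540)
cell (5,0): code 0010 → (5.000,0.197)–(5.838,1.000)
cell (5,1): code 0011 → (5.838,1.000)–(5.763,2.000)
cell (5,2): code 0001 → (5.763,2.000)–(5.000,2.647)
total: 8 segments, chained into 1 closed loop(s), length Σ = 7.831151

segments=8 loops=1 length=7.831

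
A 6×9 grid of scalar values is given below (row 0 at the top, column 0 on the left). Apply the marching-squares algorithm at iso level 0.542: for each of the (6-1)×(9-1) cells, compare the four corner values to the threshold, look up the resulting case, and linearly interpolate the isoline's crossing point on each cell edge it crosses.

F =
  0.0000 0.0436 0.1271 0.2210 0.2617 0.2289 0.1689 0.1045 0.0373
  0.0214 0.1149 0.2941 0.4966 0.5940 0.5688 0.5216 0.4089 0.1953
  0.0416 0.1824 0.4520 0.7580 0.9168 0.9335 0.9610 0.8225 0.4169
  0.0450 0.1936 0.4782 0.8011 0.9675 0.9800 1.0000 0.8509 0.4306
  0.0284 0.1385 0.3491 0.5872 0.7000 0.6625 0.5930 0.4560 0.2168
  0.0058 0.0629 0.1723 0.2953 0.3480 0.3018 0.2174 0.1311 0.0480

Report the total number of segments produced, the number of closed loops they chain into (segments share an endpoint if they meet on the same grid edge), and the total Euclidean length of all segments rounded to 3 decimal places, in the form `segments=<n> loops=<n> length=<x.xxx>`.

segments=18 loops=1 length=14.783

cell (0,3): code 0100 → (0.844,4.000)–(1.000,3.466)
cell (0,4): code 1100 → (0.921,5.000)–(0.844,4.000)
cell (0,5): code 1000 → (1.000,5.568)–(0.921,5.000)
cell (1,2): code 0100 → (1.174,3.000)–(2.000,2.294)
cell (1,3): code 1110 → (1.000,3.466)–(1.174,3.000)
cell (1,5): code 1101 → (1.046,6.000)–(1.000,5.568)
cell (1,6): code 1100 → (1.322,7.000)–(1.046,6.000)
cell (1,7): code 1000 → (2.000,7.692)–(1.322,7.000)
cell (2,2): code 0110 → (2.000,2.294)–(3.000,2.198)
cell (2,7): code 1001 → (3.000,7.735)–(2.000,7.692)
cell (3,2): code 0110 → (3.000,2.198)–(4.000,2.810)
cell (3,6): code 1011 → (4.000,6.372)–(3.782,7.000)
cell (3,7): code 0001 → (3.782,7.000)–(3.000,7.735)
cell (4,2): code 0010 → (4.000,2.810)–(4.155,3.000)
cell (4,3): code 0011 → (4.155,3.000)–(4.449,4.000)
cell (4,4): code 0011 → (4.449,4.000)–(4.334,5.000)
cell (4,5): code 0011 → (4.334,5.000)–(4.136,6.000)
cell (4,6): code 0001 → (4.136,6.000)–(4.000,6.372)
total: 18 segments, chained into 1 closed loop(s), length Σ = 14.782985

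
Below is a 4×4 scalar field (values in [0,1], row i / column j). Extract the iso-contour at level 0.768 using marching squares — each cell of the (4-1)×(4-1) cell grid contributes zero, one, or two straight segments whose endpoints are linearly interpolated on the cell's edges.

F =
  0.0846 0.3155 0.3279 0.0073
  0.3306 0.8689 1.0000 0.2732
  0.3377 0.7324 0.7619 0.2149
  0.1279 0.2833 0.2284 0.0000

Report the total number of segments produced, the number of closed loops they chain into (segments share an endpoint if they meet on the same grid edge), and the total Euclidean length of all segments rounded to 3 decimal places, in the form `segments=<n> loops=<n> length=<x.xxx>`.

segments=6 loops=1 length=4.560

cell (0,0): code 0100 → (0.818,1.000)–(1.000,0.813)
cell (0,1): code 1100 → (0.655,2.000)–(0.818,1.000)
cell (0,2): code 1000 → (1.000,2.319)–(0.655,2.000)
cell (1,0): code 0010 → (1.000,0.813)–(1.739,1.000)
cell (1,1): code 0011 → (1.739,1.000)–(1.974,2.000)
cell (1,2): code 0001 → (1.974,2.000)–(1.000,2.319)
total: 6 segments, chained into 1 closed loop(s), length Σ = 4.560031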